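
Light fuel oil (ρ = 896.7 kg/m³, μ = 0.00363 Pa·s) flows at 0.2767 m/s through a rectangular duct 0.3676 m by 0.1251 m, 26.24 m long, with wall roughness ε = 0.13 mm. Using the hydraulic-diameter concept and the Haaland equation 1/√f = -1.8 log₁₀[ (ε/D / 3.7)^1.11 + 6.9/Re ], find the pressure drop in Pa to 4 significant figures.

ΔP ≈ 144.4 Pa

Hydraulic diameter D_h = 4A/P = 4·(0.3676·0.1251)/(2·(0.3676+0.1251)) = 0.1839/0.9854 = 0.1867 m.
Re = ρVD_h/μ = 896.7·0.2767·0.1867/0.00363 = 1.276e+04.
ε/D_h = 0.00013/0.1867 = 0.000696; Haaland gives 1/√f = -1.8 log₁₀[7.33e-05+0.000541] = 5.781, so f = 0.02992.
ΔP = f(L/D_h)(ρV²/2) = 0.02992·26.24/0.1867·34.33 = 144.4 Pa.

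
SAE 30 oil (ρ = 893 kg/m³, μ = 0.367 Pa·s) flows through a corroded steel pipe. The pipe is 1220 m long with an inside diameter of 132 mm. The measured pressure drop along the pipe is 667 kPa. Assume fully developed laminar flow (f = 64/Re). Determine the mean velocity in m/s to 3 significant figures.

For laminar flow, f = 64/Re with Re = ρVD/μ, so Darcy-Weisbach reduces to ΔP = 32μLV/D². Solving for V: V = ΔP·D²/(32μL) = 6.67e+05·(0.132)²/(32·0.367·1220) = 0.8111 m/s.
Check: Re = ρVD/μ = 893·0.8111·0.132/0.367 = 260.5 < 2300, so the laminar assumption holds.

V ≈ 0.811 m/s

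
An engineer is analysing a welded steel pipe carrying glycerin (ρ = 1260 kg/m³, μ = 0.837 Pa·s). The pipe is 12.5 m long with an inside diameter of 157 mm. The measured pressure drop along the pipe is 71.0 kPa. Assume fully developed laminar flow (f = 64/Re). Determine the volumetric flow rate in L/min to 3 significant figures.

For laminar flow, f = 64/Re with Re = ρVD/μ, so Darcy-Weisbach reduces to ΔP = 32μLV/D². Solving for V: V = ΔP·D²/(32μL) = 7.1e+04·(0.157)²/(32·0.837·12.5) = 5.227 m/s.
Check: Re = ρVD/μ = 1260·5.227·0.157/0.837 = 1235 < 2300, so the laminar assumption holds.
Q = V·A = 5.227·(π/4·0.157²) = 0.1012 m³/s = 6070 L/min.

Q ≈ 6070 L/min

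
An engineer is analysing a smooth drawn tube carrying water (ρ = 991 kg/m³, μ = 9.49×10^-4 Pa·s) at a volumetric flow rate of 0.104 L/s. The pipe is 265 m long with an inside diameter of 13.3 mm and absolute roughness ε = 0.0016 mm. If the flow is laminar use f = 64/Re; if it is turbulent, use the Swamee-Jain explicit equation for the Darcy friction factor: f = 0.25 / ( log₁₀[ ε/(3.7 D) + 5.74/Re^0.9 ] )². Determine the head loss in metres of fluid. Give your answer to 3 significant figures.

h_f ≈ 17.6 m

Q = 0.104 L/s = 0.104/1000 = 0.000104 m³/s.
Cross-sectional area A = πD²/4 = π(0.0133)²/4 = 0.0001389 m²; mean velocity V = Q/A = 0.000104/0.0001389 = 0.7486 m/s.
Reynolds number Re = ρVD/μ = 991 · 0.7486 · 0.0133 / 0.000949 = 1.04e+04.
Re > 4000 → turbulent. Relative roughness ε/D = 1.6e-06/0.0133 = 0.00012. Swamee-Jain: f = 0.25/(log₁₀[0.00012/3.7 + 5.74/1.04e+04^0.9])² = 0.25/(log₁₀[3.25e-05 + 0.00139])² = 0.25/(-2.846)² = 0.03086.
Darcy-Weisbach: ΔP = f(L/D)(ρV²/2) = 0.03086·(265/0.0133)·(991·0.7486²/2) = 0.03086·1.992e+04·277.7 = 1.707e+05 Pa.
Head loss h_f = ΔP/(ρg) = 1.707e+05/(991·9.81) = 17.6 m.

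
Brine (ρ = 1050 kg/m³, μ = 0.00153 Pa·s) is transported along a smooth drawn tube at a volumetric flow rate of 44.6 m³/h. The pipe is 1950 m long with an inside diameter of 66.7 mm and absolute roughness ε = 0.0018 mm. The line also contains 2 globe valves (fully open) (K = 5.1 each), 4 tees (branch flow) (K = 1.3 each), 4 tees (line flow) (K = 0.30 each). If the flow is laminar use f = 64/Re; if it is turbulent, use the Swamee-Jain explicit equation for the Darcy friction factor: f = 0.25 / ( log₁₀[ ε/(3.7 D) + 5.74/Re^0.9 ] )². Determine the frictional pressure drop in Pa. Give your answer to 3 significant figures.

ΔP ≈ 3.27×10^6 Pa

Q = 44.6 m³/h = 44.6/3600 = 0.01239 m³/s.
Cross-sectional area A = πD²/4 = π(0.0667)²/4 = 0.003494 m²; mean velocity V = Q/A = 0.01239/0.003494 = 3.546 m/s.
Reynolds number Re = ρVD/μ = 1050 · 3.546 · 0.0667 / 0.00153 = 1.623e+05.
Re > 4000 → turbulent. Relative roughness ε/D = 1.8e-06/0.0667 = 2.7e-05. Swamee-Jain: f = 0.25/(log₁₀[2.7e-05/3.7 + 5.74/1.623e+05^0.9])² = 0.25/(log₁₀[7.29e-06 + 0.000117])² = 0.25/(-3.904)² = 0.0164.
Total minor-loss coefficient ΣK = 2·5.1 + 4·1.3 + 4·0.3 = 16.6.
ΔP = [f·L/D + ΣK]·(ρV²/2) = [0.0164·1950/0.0667 + 16.6]·(1050·3.546²/2) = [479.5 + 16.6]·6600 = 3.274e+06 Pa.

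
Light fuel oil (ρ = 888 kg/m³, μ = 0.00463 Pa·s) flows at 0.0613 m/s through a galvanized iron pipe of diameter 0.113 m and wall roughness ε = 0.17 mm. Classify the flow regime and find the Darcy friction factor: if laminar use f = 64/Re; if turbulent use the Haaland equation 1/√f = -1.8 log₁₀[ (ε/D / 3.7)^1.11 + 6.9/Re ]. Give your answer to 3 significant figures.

f ≈ 0.0482

Re = ρVD/μ = 888·0.0613·0.113/0.00463 = 1329.
Re < 2300 → laminar, so f = 64/Re = 0.04817 (roughness is irrelevant in laminar flow).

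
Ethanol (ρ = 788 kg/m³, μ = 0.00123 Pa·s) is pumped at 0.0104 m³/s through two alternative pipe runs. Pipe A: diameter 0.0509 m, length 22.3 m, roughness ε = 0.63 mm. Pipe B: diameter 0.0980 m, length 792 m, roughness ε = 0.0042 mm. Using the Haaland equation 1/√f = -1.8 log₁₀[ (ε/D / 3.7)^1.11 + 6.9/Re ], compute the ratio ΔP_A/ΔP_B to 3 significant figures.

ΔP_A/ΔP_B ≈ 1.65

Pipe A: V = Q/A = 0.0104/0.002035 = 5.111 m/s; Re = 1.667e+05; ε/D = 0.0124; Haaland → f = 0.04117; ΔP_A = f(L/D)(ρV²/2) = 1.857e+05 Pa.
Pipe B: V = Q/A = 0.0104/0.007543 = 1.379 m/s; Re = 8.656e+04; ε/D = 4.29e-05; Haaland → f = 0.01853; ΔP_B = f(L/D)(ρV²/2) = 1.122e+05 Pa.
ΔP_A/ΔP_B = 1.857e+05/1.122e+05 = 1.65.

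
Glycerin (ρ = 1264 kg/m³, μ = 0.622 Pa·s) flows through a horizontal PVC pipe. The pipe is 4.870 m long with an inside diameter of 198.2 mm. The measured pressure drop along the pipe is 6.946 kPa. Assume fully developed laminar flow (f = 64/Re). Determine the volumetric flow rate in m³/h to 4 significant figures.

For laminar flow, f = 64/Re with Re = ρVD/μ, so Darcy-Weisbach reduces to ΔP = 32μLV/D². Solving for V: V = ΔP·D²/(32μL) = 6946·(0.1982)²/(32·0.622·4.87) = 2.815 m/s.
Check: Re = ρVD/μ = 1264·2.815·0.1982/0.622 = 1134 < 2300, so the laminar assumption holds.
Q = V·A = 2.815·(π/4·0.1982²) = 0.08685 m³/s = 312.7 m³/h.

Q ≈ 312.7 m³/h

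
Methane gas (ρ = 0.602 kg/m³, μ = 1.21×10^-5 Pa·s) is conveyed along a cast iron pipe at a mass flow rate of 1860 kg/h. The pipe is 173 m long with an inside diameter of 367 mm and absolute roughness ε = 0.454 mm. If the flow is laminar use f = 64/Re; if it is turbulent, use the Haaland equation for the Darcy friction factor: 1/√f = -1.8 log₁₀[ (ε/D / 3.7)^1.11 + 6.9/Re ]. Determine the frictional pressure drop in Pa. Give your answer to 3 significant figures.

ṁ = 1860 kg/h = 1860/3600 = 0.5167 kg/s.
A = πD²/4 = π(0.367)²/4 = 0.1058 m²; mean velocity V = ṁ/(ρA) = 0.5167/(0.602 · 0.1058) = 8.113 m/s.
Reynolds number Re = ρVD/μ = 0.602 · 8.113 · 0.367 / 1.21e-05 = 1.481e+05.
Re > 4000 → turbulent. Relative roughness ε/D = 0.000454/0.367 = 0.00124. Haaland: 1/√f = -1.8 log₁₀[(0.00124/3.7)^1.11 + 6.9/1.481e+05] = -1.8 log₁₀[0.000139 + 4.66e-05] = 6.718, so f = 0.02216.
Darcy-Weisbach: ΔP = f(L/D)(ρV²/2) = 0.02216·(173/0.367)·(0.602·8.113²/2) = 0.02216·471.4·19.81 = 206.9 Pa.

ΔP ≈ 207 Pa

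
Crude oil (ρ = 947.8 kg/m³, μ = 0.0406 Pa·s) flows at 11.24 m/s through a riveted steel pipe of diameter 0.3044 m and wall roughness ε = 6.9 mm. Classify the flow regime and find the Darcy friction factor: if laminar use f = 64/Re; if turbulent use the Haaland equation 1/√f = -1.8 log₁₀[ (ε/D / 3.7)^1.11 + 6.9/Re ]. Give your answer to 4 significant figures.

f ≈ 0.05160

Re = ρVD/μ = 947.8·11.24·0.3044/0.0406 = 7.987e+04.
Re > 4000 → turbulent. ε/D = 0.0069/0.3044 = 0.0227; Haaland: 1/√f = -1.8 log₁₀[0.0035 + 8.64e-05] = 4.402, so f = 0.0516.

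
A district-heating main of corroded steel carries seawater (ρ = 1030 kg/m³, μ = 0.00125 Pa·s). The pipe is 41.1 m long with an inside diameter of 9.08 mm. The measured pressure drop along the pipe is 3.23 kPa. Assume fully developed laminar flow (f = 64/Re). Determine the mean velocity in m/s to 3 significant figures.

V ≈ 0.162 m/s

For laminar flow, f = 64/Re with Re = ρVD/μ, so Darcy-Weisbach reduces to ΔP = 32μLV/D². Solving for V: V = ΔP·D²/(32μL) = 3230·(0.00908)²/(32·0.00125·41.1) = 0.162 m/s.
Check: Re = ρVD/μ = 1030·0.162·0.00908/0.00125 = 1212 < 2300, so the laminar assumption holds.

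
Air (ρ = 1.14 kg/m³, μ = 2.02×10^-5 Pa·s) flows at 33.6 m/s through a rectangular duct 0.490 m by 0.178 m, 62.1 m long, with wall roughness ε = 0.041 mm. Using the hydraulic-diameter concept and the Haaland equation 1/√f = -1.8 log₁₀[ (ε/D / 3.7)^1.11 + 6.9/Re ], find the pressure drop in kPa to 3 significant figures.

Hydraulic diameter D_h = 4A/P = 4·(0.49·0.178)/(2·(0.49+0.178)) = 0.3489/1.336 = 0.2611 m.
Re = ρVD_h/μ = 1.14·33.6·0.2611/2.02e-05 = 4.952e+05.
ε/D_h = 4.1e-05/0.2611 = 0.000157; Haaland gives 1/√f = -1.8 log₁₀[1.4e-05+1.39e-05] = 8.196, so f = 0.01489.
ΔP = f(L/D_h)(ρV²/2) = 0.01489·62.1/0.2611·643.5 = 2278 Pa.
ΔP = 2.28 kPa.

ΔP ≈ 2.28 kPa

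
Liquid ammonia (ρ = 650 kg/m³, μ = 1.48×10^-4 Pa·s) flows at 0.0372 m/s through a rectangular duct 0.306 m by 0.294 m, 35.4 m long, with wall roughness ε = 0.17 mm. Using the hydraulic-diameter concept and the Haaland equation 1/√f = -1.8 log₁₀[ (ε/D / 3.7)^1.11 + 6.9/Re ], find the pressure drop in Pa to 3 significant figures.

Hydraulic diameter D_h = 4A/P = 4·(0.306·0.294)/(2·(0.306+0.294)) = 0.3599/1.2 = 0.2999 m.
Re = ρVD_h/μ = 650·0.0372·0.2999/0.000148 = 4.899e+04.
ε/D_h = 0.00017/0.2999 = 0.000567; Haaland gives 1/√f = -1.8 log₁₀[5.83e-05+0.000141] = 6.662, so f = 0.02253.
ΔP = f(L/D_h)(ρV²/2) = 0.02253·35.4/0.2999·0.4497 = 1.196 Pa.

ΔP ≈ 1.20 Pa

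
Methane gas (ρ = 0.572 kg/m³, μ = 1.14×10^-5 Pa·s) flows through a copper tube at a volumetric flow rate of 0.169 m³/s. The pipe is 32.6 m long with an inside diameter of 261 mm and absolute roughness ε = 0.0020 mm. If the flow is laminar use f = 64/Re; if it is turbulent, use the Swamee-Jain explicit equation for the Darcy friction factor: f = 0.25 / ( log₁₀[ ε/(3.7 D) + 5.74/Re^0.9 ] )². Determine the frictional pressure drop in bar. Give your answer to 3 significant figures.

Cross-sectional area A = πD²/4 = π(0.261)²/4 = 0.0535 m²; mean velocity V = Q/A = 0.169/0.0535 = 3.159 m/s.
Reynolds number Re = ρVD/μ = 0.572 · 3.159 · 0.261 / 1.14e-05 = 4.137e+04.
Re > 4000 → turbulent. Relative roughness ε/D = 2e-06/0.261 = 7.66e-06. Swamee-Jain: f = 0.25/(log₁₀[7.66e-06/3.7 + 5.74/4.137e+04^0.9])² = 0.25/(log₁₀[2.07e-06 + 0.000402])² = 0.25/(-3.394)² = 0.0217.
Darcy-Weisbach: ΔP = f(L/D)(ρV²/2) = 0.0217·(32.6/0.261)·(0.572·3.159²/2) = 0.0217·124.9·2.854 = 7.736 Pa.
ΔP = 7.736 Pa = 7.74×10^-5 bar.

ΔP ≈ 7.74×10^-5 bar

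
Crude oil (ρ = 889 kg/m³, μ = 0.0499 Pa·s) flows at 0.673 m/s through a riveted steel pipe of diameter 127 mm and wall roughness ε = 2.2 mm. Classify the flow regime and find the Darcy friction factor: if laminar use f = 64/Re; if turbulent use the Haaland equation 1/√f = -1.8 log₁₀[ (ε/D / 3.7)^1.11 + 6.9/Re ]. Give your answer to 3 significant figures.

Re = ρVD/μ = 889·0.673·0.127/0.0499 = 1523.
Re < 2300 → laminar, so f = 64/Re = 0.04203 (roughness is irrelevant in laminar flow).

f ≈ 0.0420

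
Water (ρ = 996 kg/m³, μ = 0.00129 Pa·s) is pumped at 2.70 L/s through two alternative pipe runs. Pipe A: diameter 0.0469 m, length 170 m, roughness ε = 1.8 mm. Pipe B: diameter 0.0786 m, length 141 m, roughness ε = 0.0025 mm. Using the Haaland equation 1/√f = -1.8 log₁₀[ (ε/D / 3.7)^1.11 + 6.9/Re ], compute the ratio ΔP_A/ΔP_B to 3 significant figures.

ΔP_A/ΔP_B ≈ 45.0

Pipe A: V = Q/A = 0.0027/0.001728 = 1.563 m/s; Re = 5.659e+04; ε/D = 0.0384; Haaland → f = 0.06412; ΔP_A = f(L/D)(ρV²/2) = 2.827e+05 Pa.
Pipe B: V = Q/A = 0.0027/0.004852 = 0.5565 m/s; Re = 3.377e+04; ε/D = 3.18e-05; Haaland → f = 0.02273; ΔP_B = f(L/D)(ρV²/2) = 6289 Pa.
ΔP_A/ΔP_B = 2.827e+05/6289 = 45.0.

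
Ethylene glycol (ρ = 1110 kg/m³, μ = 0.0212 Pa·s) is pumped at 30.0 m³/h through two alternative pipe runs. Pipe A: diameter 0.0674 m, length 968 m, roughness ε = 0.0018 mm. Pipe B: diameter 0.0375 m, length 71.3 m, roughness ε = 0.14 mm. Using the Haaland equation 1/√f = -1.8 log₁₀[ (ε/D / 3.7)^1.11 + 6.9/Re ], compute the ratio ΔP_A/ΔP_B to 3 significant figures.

ΔP_A/ΔP_B ≈ 0.701

Pipe A: V = Q/A = 0.008333/0.003568 = 2.336 m/s; Re = 8242; ε/D = 2.67e-05; Haaland → f = 0.03262; ΔP_A = f(L/D)(ρV²/2) = 1.418e+06 Pa.
Pipe B: V = Q/A = 0.008333/0.001104 = 7.545 m/s; Re = 1.481e+04; ε/D = 0.00373; Haaland → f = 0.03367; ΔP_B = f(L/D)(ρV²/2) = 2.023e+06 Pa.
ΔP_A/ΔP_B = 1.418e+06/2.023e+06 = 0.701.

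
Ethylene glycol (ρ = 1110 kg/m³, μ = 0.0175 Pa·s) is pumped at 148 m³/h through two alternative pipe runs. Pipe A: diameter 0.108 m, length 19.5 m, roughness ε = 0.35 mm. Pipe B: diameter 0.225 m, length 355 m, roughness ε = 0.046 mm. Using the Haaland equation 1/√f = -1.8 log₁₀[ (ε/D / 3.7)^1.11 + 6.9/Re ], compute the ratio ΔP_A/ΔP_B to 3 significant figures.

ΔP_A/ΔP_B ≈ 2.31

Pipe A: V = Q/A = 0.04111/0.009161 = 4.488 m/s; Re = 3.074e+04; ε/D = 0.00324; Haaland → f = 0.0301; ΔP_A = f(L/D)(ρV²/2) = 6.076e+04 Pa.
Pipe B: V = Q/A = 0.04111/0.03976 = 1.034 m/s; Re = 1.476e+04; ε/D = 0.000204; Haaland → f = 0.02812; ΔP_B = f(L/D)(ρV²/2) = 2.632e+04 Pa.
ΔP_A/ΔP_B = 6.076e+04/2.632e+04 = 2.31.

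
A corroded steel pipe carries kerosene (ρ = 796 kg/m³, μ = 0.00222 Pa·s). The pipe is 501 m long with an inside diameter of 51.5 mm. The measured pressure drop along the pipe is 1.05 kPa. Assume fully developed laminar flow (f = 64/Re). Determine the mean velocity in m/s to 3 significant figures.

V ≈ 0.0782 m/s

For laminar flow, f = 64/Re with Re = ρVD/μ, so Darcy-Weisbach reduces to ΔP = 32μLV/D². Solving for V: V = ΔP·D²/(32μL) = 1050·(0.0515)²/(32·0.00222·501) = 0.07825 m/s.
Check: Re = ρVD/μ = 796·0.07825·0.0515/0.00222 = 1445 < 2300, so the laminar assumption holds.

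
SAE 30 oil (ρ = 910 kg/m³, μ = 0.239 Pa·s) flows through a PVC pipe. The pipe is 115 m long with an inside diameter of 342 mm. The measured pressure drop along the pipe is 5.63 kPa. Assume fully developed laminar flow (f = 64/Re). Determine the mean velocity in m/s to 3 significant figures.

V ≈ 0.749 m/s

For laminar flow, f = 64/Re with Re = ρVD/μ, so Darcy-Weisbach reduces to ΔP = 32μLV/D². Solving for V: V = ΔP·D²/(32μL) = 5630·(0.342)²/(32·0.239·115) = 0.7487 m/s.
Check: Re = ρVD/μ = 910·0.7487·0.342/0.239 = 975 < 2300, so the laminar assumption holds.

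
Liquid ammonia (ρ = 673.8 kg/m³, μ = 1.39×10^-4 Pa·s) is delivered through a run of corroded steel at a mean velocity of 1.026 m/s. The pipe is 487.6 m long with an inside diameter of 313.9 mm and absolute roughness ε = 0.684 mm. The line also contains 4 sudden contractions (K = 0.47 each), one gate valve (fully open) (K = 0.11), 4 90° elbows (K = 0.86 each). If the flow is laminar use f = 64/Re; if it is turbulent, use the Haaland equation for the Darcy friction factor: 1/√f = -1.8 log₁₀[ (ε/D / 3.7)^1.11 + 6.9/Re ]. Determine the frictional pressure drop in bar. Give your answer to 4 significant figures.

ΔP ≈ 0.1521 bar

Reynolds number Re = ρVD/μ = 673.8 · 1.026 · 0.3139 / 0.000139 = 1.561e+06.
Re > 4000 → turbulent. Relative roughness ε/D = 0.000684/0.3139 = 0.00218. Haaland: 1/√f = -1.8 log₁₀[(0.00218/3.7)^1.11 + 6.9/1.561e+06] = -1.8 log₁₀[0.00026 + 4.42e-06] = 6.44, so f = 0.02411.
Total minor-loss coefficient ΣK = 4·0.47 + 1·0.11 + 4·0.86 = 5.43.
ΔP = [f·L/D + ΣK]·(ρV²/2) = [0.02411·487.6/0.3139 + 5.43]·(673.8·1.026²/2) = [37.45 + 5.43]·354.6 = 1.521e+04 Pa.
ΔP = 1.521e+04 Pa = 0.1521 bar.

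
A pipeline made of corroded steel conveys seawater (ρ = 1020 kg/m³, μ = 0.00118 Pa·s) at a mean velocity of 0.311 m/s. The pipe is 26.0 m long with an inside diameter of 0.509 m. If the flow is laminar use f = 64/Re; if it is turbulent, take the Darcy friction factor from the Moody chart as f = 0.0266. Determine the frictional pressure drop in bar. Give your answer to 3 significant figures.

ΔP ≈ 6.70×10^-4 bar

Reynolds number Re = ρVD/μ = 1020 · 0.311 · 0.509 / 0.00118 = 1.368e+05.
Re > 4000 → turbulent; use the Moody-chart value f = 0.0266.
Darcy-Weisbach: ΔP = f(L/D)(ρV²/2) = 0.0266·(26/0.509)·(1020·0.311²/2) = 0.0266·51.08·49.33 = 67.02 Pa.
ΔP = 67.02 Pa = 6.70×10^-4 bar.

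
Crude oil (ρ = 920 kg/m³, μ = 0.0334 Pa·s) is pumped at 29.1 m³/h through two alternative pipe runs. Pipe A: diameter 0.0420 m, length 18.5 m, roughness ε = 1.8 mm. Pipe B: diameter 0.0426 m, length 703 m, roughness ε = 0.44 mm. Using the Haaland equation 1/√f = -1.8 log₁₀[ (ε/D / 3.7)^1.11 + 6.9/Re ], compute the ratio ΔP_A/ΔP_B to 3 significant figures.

Pipe A: V = Q/A = 0.008083/0.001385 = 5.834 m/s; Re = 6750; ε/D = 0.0429; Haaland → f = 0.07061; ΔP_A = f(L/D)(ρV²/2) = 4.87e+05 Pa.
Pipe B: V = Q/A = 0.008083/0.001425 = 5.671 m/s; Re = 6655; ε/D = 0.0103; Haaland → f = 0.04558; ΔP_B = f(L/D)(ρV²/2) = 1.113e+07 Pa.
ΔP_A/ΔP_B = 4.87e+05/1.113e+07 = 0.0438.

ΔP_A/ΔP_B ≈ 0.0438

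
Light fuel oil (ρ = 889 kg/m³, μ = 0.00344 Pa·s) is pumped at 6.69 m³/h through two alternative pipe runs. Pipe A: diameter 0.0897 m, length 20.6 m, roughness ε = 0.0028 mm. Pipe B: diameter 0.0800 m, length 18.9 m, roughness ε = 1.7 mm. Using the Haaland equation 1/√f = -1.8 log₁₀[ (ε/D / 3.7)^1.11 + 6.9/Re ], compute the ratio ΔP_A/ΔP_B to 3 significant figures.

Pipe A: V = Q/A = 0.001858/0.006319 = 0.2941 m/s; Re = 6817; ε/D = 3.12e-05; Haaland → f = 0.03444; ΔP_A = f(L/D)(ρV²/2) = 304 Pa.
Pipe B: V = Q/A = 0.001858/0.005027 = 0.3697 m/s; Re = 7643; ε/D = 0.0212; Haaland → f = 0.05444; ΔP_B = f(L/D)(ρV²/2) = 781.4 Pa.
ΔP_A/ΔP_B = 304/781.4 = 0.389.

ΔP_A/ΔP_B ≈ 0.389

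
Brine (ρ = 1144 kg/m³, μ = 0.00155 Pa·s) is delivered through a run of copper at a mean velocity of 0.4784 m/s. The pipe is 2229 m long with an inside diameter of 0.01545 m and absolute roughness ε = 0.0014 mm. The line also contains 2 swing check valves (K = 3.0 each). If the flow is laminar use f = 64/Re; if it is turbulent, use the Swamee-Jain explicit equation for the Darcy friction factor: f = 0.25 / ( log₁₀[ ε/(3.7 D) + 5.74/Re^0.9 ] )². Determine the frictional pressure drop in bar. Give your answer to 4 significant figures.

Reynolds number Re = ρVD/μ = 1144 · 0.4784 · 0.01545 / 0.00155 = 5455.
Re > 4000 → turbulent. Relative roughness ε/D = 1.4e-06/0.01545 = 9.06e-05. Swamee-Jain: f = 0.25/(log₁₀[9.06e-05/3.7 + 5.74/5455^0.9])² = 0.25/(log₁₀[2.45e-05 + 0.00249])² = 0.25/(-2.6)² = 0.03698.
Total minor-loss coefficient ΣK = 2·3 = 6.
ΔP = [f·L/D + ΣK]·(ρV²/2) = [0.03698·2229/0.01545 + 6]·(1144·0.4784²/2) = [5336 + 6]·130.9 = 6.993e+05 Pa.
ΔP = 6.993e+05 Pa = 6.993 bar.

ΔP ≈ 6.993 bar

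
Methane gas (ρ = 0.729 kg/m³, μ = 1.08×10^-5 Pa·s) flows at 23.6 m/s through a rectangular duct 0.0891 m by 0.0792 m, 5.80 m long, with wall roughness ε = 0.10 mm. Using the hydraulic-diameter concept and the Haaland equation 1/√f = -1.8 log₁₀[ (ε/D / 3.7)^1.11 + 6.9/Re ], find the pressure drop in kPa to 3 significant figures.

Hydraulic diameter D_h = 4A/P = 4·(0.0891·0.0792)/(2·(0.0891+0.0792)) = 0.02823/0.3366 = 0.08386 m.
Re = ρVD_h/μ = 0.729·23.6·0.08386/1.08e-05 = 1.336e+05.
ε/D_h = 0.0001/0.08386 = 0.00119; Haaland gives 1/√f = -1.8 log₁₀[0.000133+5.17e-05] = 6.72, so f = 0.02214.
ΔP = f(L/D_h)(ρV²/2) = 0.02214·5.8/0.08386·203 = 310.9 Pa.
ΔP = 0.311 kPa.

ΔP ≈ 0.311 kPa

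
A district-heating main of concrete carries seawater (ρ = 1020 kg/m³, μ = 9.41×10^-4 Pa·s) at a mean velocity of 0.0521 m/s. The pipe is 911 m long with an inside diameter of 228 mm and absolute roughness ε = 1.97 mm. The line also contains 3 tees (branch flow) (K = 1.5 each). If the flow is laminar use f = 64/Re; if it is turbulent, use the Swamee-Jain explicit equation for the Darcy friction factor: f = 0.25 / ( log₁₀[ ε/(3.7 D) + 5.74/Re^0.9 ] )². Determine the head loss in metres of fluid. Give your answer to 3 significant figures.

h_f ≈ 0.0235 m

Reynolds number Re = ρVD/μ = 1020 · 0.0521 · 0.228 / 0.000941 = 1.288e+04.
Re > 4000 → turbulent. Relative roughness ε/D = 0.00197/0.228 = 0.00864. Swamee-Jain: f = 0.25/(log₁₀[0.00864/3.7 + 5.74/1.288e+04^0.9])² = 0.25/(log₁₀[0.00234 + 0.00115])² = 0.25/(-2.458)² = 0.04138.
Total minor-loss coefficient ΣK = 3·1.5 = 4.5.
ΔP = [f·L/D + ΣK]·(ρV²/2) = [0.04138·911/0.228 + 4.5]·(1020·0.0521²/2) = [165.3 + 4.5]·1.384 = 235.1 Pa.
Head loss h_f = ΔP/(ρg) = 235.1/(1020·9.81) = 0.0235 m.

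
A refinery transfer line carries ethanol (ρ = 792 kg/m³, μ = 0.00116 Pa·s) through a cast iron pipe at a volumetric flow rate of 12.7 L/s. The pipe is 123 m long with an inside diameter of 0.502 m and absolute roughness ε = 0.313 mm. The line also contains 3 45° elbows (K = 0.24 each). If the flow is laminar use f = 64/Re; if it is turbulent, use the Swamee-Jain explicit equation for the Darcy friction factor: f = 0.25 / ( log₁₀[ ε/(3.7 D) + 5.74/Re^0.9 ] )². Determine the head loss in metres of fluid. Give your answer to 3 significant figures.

h_f ≈ 0.00153 m

Q = 12.7 L/s = 12.7/1000 = 0.0127 m³/s.
Cross-sectional area A = πD²/4 = π(0.502)²/4 = 0.1979 m²; mean velocity V = Q/A = 0.0127/0.1979 = 0.06417 m/s.
Reynolds number Re = ρVD/μ = 792 · 0.06417 · 0.502 / 0.00116 = 2.199e+04.
Re > 4000 → turbulent. Relative roughness ε/D = 0.000313/0.502 = 0.000624. Swamee-Jain: f = 0.25/(log₁₀[0.000624/3.7 + 5.74/2.199e+04^0.9])² = 0.25/(log₁₀[0.000169 + 0.000709])² = 0.25/(-3.057)² = 0.02676.
Total minor-loss coefficient ΣK = 3·0.24 = 0.72.
ΔP = [f·L/D + ΣK]·(ρV²/2) = [0.02676·123/0.502 + 0.72]·(792·0.06417²/2) = [6.557 + 0.72]·1.63 = 11.86 Pa.
Head loss h_f = ΔP/(ρg) = 11.86/(792·9.81) = 0.00153 m.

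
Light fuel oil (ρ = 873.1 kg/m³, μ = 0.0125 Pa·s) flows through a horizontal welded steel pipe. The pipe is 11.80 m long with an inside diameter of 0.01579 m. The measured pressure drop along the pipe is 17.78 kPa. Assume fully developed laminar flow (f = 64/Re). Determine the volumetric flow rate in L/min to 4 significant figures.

For laminar flow, f = 64/Re with Re = ρVD/μ, so Darcy-Weisbach reduces to ΔP = 32μLV/D². Solving for V: V = ΔP·D²/(32μL) = 1.778e+04·(0.01579)²/(32·0.0125·11.8) = 0.9392 m/s.
Check: Re = ρVD/μ = 873.1·0.9392·0.01579/0.0125 = 1036 < 2300, so the laminar assumption holds.
Q = V·A = 0.9392·(π/4·0.01579²) = 0.0001839 m³/s = 11.03 L/min.

Q ≈ 11.03 L/min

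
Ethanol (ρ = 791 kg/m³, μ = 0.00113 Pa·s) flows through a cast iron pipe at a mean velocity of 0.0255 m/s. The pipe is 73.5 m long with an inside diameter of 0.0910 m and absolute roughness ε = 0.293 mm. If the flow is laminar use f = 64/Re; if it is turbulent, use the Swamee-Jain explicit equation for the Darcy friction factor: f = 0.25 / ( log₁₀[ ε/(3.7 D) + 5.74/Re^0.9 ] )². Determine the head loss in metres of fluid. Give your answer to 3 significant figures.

Reynolds number Re = ρVD/μ = 791 · 0.0255 · 0.091 / 0.00113 = 1624.
Re < 2300 → laminar flow, so f = 64/Re = 64/1624 = 0.0394 (the turbulent correlation is not needed).
Darcy-Weisbach: ΔP = f(L/D)(ρV²/2) = 0.0394·(73.5/0.091)·(791·0.0255²/2) = 0.0394·807.7·0.2572 = 8.184 Pa.
Head loss h_f = ΔP/(ρg) = 8.184/(791·9.81) = 0.00105 m.

h_f ≈ 0.00105 m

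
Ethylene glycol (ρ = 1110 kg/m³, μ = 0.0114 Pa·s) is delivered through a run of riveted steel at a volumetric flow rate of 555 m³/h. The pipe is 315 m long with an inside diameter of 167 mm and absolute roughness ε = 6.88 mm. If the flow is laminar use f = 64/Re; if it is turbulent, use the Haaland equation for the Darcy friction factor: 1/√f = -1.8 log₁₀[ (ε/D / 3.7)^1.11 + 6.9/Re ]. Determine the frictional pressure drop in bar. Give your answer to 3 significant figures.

ΔP ≈ 34.2 bar

Q = 555 m³/h = 555/3600 = 0.1542 m³/s.
Cross-sectional area A = πD²/4 = π(0.167)²/4 = 0.0219 m²; mean velocity V = Q/A = 0.1542/0.0219 = 7.038 m/s.
Reynolds number Re = ρVD/μ = 1110 · 7.038 · 0.167 / 0.0114 = 1.144e+05.
Re > 4000 → turbulent. Relative roughness ε/D = 0.00688/0.167 = 0.0412. Haaland: 1/√f = -1.8 log₁₀[(0.0412/3.7)^1.11 + 6.9/1.144e+05] = -1.8 log₁₀[0.00679 + 6.03e-05] = 3.896, so f = 0.06589.
Darcy-Weisbach: ΔP = f(L/D)(ρV²/2) = 0.06589·(315/0.167)·(1110·7.038²/2) = 0.06589·1886·2.749e+04 = 3.417e+06 Pa.
ΔP = 3.417e+06 Pa = 34.2 bar.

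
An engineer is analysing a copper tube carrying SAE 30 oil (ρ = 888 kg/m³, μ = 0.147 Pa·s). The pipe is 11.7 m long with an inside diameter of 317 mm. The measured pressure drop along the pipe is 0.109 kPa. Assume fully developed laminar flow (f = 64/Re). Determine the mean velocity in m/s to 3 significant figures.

V ≈ 0.199 m/s

For laminar flow, f = 64/Re with Re = ρVD/μ, so Darcy-Weisbach reduces to ΔP = 32μLV/D². Solving for V: V = ΔP·D²/(32μL) = 109·(0.317)²/(32·0.147·11.7) = 0.199 m/s.
Check: Re = ρVD/μ = 888·0.199·0.317/0.147 = 381.1 < 2300, so the laminar assumption holds.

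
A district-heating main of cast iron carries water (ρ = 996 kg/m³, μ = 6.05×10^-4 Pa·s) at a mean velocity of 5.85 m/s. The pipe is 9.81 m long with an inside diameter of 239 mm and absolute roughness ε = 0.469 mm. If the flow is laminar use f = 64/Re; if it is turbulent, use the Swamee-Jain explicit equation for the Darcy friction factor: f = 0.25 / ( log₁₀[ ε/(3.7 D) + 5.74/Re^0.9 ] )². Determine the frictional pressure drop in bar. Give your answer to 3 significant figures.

ΔP ≈ 0.164 bar

Reynolds number Re = ρVD/μ = 996 · 5.85 · 0.239 / 0.000605 = 2.302e+06.
Re > 4000 → turbulent. Relative roughness ε/D = 0.000469/0.239 = 0.00196. Swamee-Jain: f = 0.25/(log₁₀[0.00196/3.7 + 5.74/2.302e+06^0.9])² = 0.25/(log₁₀[0.00053 + 1.08e-05])² = 0.25/(-3.267)² = 0.02343.
Darcy-Weisbach: ΔP = f(L/D)(ρV²/2) = 0.02343·(9.81/0.239)·(996·5.85²/2) = 0.02343·41.05·1.704e+04 = 1.639e+04 Pa.
ΔP = 1.639e+04 Pa = 0.164 bar.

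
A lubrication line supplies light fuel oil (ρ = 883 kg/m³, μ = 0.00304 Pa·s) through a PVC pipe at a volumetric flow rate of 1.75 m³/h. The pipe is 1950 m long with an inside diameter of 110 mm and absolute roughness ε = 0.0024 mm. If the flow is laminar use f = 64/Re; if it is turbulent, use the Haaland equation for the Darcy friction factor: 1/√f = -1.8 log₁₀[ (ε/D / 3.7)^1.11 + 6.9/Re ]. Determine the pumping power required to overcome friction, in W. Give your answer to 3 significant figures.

P ≈ 0.390 W

Q = 1.75 m³/h = 1.75/3600 = 0.0004861 m³/s.
Cross-sectional area A = πD²/4 = π(0.11)²/4 = 0.009503 m²; mean velocity V = Q/A = 0.0004861/0.009503 = 0.05115 m/s.
Reynolds number Re = ρVD/μ = 883 · 0.05115 · 0.11 / 0.00304 = 1634.
Re < 2300 → laminar flow, so f = 64/Re = 64/1634 = 0.03916 (the turbulent correlation is not needed).
Darcy-Weisbach: ΔP = f(L/D)(ρV²/2) = 0.03916·(1950/0.11)·(883·0.05115²/2) = 0.03916·1.773e+04·1.155 = 801.9 Pa.
Pumping power P = QΔP = 0.0004861·801.9 = 0.3898 W = 0.390 W.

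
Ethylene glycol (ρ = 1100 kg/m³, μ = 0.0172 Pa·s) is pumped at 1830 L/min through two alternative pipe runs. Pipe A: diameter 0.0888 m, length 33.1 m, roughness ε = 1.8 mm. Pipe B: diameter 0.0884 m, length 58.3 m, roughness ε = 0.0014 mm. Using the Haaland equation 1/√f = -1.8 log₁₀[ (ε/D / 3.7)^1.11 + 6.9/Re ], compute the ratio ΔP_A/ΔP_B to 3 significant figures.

ΔP_A/ΔP_B ≈ 1.18

Pipe A: V = Q/A = 0.0305/0.006193 = 4.925 m/s; Re = 2.797e+04; ε/D = 0.0203; Haaland → f = 0.05032; ΔP_A = f(L/D)(ρV²/2) = 2.502e+05 Pa.
Pipe B: V = Q/A = 0.0305/0.006138 = 4.969 m/s; Re = 2.809e+04; ε/D = 1.58e-05; Haaland → f = 0.02371; ΔP_B = f(L/D)(ρV²/2) = 2.124e+05 Pa.
ΔP_A/ΔP_B = 2.502e+05/2.124e+05 = 1.18.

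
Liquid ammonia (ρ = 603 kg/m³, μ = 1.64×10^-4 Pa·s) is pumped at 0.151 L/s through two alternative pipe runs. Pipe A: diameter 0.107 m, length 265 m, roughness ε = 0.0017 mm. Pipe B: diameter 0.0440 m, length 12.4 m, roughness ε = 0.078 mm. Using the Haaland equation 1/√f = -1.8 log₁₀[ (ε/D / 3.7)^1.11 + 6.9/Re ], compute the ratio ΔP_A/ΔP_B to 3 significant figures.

ΔP_A/ΔP_B ≈ 0.289

Pipe A: V = Q/A = 0.000151/0.008992 = 0.01679 m/s; Re = 6607; ε/D = 1.59e-05; Haaland → f = 0.03474; ΔP_A = f(L/D)(ρV²/2) = 7.315 Pa.
Pipe B: V = Q/A = 0.000151/0.001521 = 0.09931 m/s; Re = 1.607e+04; ε/D = 0.00177; Haaland → f = 0.03021; ΔP_B = f(L/D)(ρV²/2) = 25.31 Pa.
ΔP_A/ΔP_B = 7.315/25.31 = 0.289.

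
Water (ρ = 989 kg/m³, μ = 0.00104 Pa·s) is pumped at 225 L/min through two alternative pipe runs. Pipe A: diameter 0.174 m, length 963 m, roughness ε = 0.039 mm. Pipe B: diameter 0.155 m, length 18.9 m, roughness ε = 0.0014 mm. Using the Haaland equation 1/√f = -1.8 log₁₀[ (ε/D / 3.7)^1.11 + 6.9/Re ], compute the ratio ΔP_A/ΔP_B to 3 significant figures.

Pipe A: V = Q/A = 0.00375/0.02378 = 0.1577 m/s; Re = 2.609e+04; ε/D = 0.000224; Haaland → f = 0.02456; ΔP_A = f(L/D)(ρV²/2) = 1672 Pa.
Pipe B: V = Q/A = 0.00375/0.01887 = 0.1987 m/s; Re = 2.929e+04; ε/D = 9.03e-06; Haaland → f = 0.02346; ΔP_B = f(L/D)(ρV²/2) = 55.88 Pa.
ΔP_A/ΔP_B = 1672/55.88 = 29.9.

ΔP_A/ΔP_B ≈ 29.9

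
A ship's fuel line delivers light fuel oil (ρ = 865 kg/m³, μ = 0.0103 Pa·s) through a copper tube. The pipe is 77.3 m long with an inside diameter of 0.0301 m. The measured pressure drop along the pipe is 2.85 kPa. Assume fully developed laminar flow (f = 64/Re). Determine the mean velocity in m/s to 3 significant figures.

V ≈ 0.101 m/s

For laminar flow, f = 64/Re with Re = ρVD/μ, so Darcy-Weisbach reduces to ΔP = 32μLV/D². Solving for V: V = ΔP·D²/(32μL) = 2850·(0.0301)²/(32·0.0103·77.3) = 0.1013 m/s.
Check: Re = ρVD/μ = 865·0.1013·0.0301/0.0103 = 256.2 < 2300, so the laminar assumption holds.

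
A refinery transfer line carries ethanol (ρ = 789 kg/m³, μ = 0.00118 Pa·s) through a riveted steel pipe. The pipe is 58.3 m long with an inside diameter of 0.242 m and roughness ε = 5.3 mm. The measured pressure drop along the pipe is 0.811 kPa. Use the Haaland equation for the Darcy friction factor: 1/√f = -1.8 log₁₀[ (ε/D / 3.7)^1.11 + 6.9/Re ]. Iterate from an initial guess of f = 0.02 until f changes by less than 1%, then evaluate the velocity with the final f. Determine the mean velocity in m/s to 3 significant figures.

Rearranging Darcy-Weisbach: V = √(2·ΔP·D/(f·L·ρ)). With ε/D = 0.0053/0.242 = 0.0219, iterate starting from f = 0.02:
  f = 0.02 → V = √(2·811·0.242/(0.02·58.3·789)) = 0.6532 m/s; Re = ρVD/μ = 1.057e+05; f → 0.05082
  f = 0.05082 → V = 0.4098 m/s; Re = 6.631e+04; f → 0.05102
Converged (Δf/f < 1%). With the final f = 0.05102: V = √(2·811·0.242/(0.05102·58.3·789)) = 0.409 m/s.

V ≈ 0.409 m/s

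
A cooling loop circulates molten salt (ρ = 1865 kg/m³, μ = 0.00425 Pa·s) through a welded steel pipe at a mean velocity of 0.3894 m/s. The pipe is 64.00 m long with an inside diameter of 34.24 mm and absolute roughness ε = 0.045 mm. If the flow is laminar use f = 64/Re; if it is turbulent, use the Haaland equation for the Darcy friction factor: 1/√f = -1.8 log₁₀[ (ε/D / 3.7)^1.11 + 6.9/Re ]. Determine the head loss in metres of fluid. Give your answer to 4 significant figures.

h_f ≈ 0.5387 m

Reynolds number Re = ρVD/μ = 1865 · 0.3894 · 0.03424 / 0.00425 = 5851.
Re > 4000 → turbulent. Relative roughness ε/D = 4.5e-05/0.03424 = 0.00131. Haaland: 1/√f = -1.8 log₁₀[(0.00131/3.7)^1.11 + 6.9/5851] = -1.8 log₁₀[0.000148 + 0.00118] = 5.178, so f = 0.03729.
Darcy-Weisbach: ΔP = f(L/D)(ρV²/2) = 0.03729·(64/0.03424)·(1865·0.3894²/2) = 0.03729·1869·141.4 = 9856 Pa.
Head loss h_f = ΔP/(ρg) = 9856/(1865·9.81) = 0.5387 m.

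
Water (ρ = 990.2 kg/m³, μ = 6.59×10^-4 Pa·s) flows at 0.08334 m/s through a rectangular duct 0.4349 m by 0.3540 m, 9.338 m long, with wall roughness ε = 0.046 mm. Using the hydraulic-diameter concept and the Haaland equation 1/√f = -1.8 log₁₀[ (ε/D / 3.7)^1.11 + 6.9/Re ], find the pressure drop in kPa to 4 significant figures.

Hydraulic diameter D_h = 4A/P = 4·(0.4349·0.354)/(2·(0.4349+0.354)) = 0.6158/1.578 = 0.3903 m.
Re = ρVD_h/μ = 990.2·0.08334·0.3903/0.000659 = 4.888e+04.
ε/D_h = 4.6e-05/0.3903 = 0.000118; Haaland gives 1/√f = -1.8 log₁₀[1.02e-05+0.000141] = 6.876, so f = 0.02115.
ΔP = f(L/D_h)(ρV²/2) = 0.02115·9.338/0.3903·3.439 = 1.74 Pa.
ΔP = 0.001740 kPa.

ΔP ≈ 0.001740 kPa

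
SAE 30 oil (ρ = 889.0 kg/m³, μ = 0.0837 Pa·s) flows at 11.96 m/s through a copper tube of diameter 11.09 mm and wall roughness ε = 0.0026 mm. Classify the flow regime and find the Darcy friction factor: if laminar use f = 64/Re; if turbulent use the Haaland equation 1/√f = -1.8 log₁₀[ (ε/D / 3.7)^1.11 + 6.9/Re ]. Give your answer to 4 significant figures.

Re = ρVD/μ = 889·11.96·0.01109/0.0837 = 1409.
Re < 2300 → laminar, so f = 64/Re = 0.04543 (roughness is irrelevant in laminar flow).

f ≈ 0.04543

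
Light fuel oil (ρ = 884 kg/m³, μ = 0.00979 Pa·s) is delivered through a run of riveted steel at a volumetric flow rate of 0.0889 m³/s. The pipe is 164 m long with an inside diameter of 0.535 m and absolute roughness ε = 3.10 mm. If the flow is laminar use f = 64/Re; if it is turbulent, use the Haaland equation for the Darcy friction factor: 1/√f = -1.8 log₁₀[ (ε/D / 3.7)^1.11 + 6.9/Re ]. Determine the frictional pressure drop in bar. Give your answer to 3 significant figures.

ΔP ≈ 0.00753 bar

Cross-sectional area A = πD²/4 = π(0.535)²/4 = 0.2248 m²; mean velocity V = Q/A = 0.0889/0.2248 = 0.3955 m/s.
Reynolds number Re = ρVD/μ = 884 · 0.3955 · 0.535 / 0.00979 = 1.91e+04.
Re > 4000 → turbulent. Relative roughness ε/D = 0.0031/0.535 = 0.00579. Haaland: 1/√f = -1.8 log₁₀[(0.00579/3.7)^1.11 + 6.9/1.91e+04] = -1.8 log₁₀[0.00077 + 0.000361] = 5.304, so f = 0.03555.
Darcy-Weisbach: ΔP = f(L/D)(ρV²/2) = 0.03555·(164/0.535)·(884·0.3955²/2) = 0.03555·306.5·69.12 = 753.2 Pa.
ΔP = 753.2 Pa = 0.00753 bar.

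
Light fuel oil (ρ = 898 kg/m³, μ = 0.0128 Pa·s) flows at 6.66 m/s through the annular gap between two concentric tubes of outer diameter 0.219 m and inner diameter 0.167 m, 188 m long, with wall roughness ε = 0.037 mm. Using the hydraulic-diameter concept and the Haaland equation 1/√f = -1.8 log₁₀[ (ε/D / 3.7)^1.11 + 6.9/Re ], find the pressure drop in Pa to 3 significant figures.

Hydraulic diameter D_h = 4A/P = D_o - D_i = 0.219 - 0.167 = 0.052 m.
Re = ρVD_h/μ = 898·6.66·0.052/0.0128 = 2.43e+04.
ε/D_h = 3.7e-05/0.052 = 0.000712; Haaland gives 1/√f = -1.8 log₁₀[7.5e-05+0.000284] = 6.201, so f = 0.02601.
ΔP = f(L/D_h)(ρV²/2) = 0.02601·188/0.052·1.992e+04 = 1.873e+06 Pa.

ΔP ≈ 1.87×10^6 Pa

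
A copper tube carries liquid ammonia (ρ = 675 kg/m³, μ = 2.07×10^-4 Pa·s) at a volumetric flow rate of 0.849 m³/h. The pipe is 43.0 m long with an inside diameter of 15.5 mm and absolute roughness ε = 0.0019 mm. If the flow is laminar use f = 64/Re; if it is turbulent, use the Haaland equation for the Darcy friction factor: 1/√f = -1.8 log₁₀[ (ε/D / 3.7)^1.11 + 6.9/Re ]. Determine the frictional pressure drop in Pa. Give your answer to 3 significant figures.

ΔP ≈ 29400 Pa

Q = 0.849 m³/h = 0.849/3600 = 0.0002358 m³/s.
Cross-sectional area A = πD²/4 = π(0.0155)²/4 = 0.0001887 m²; mean velocity V = Q/A = 0.0002358/0.0001887 = 1.25 m/s.
Reynolds number Re = ρVD/μ = 675 · 1.25 · 0.0155 / 0.000207 = 6.317e+04.
Re > 4000 → turbulent. Relative roughness ε/D = 1.9e-06/0.0155 = 0.000123. Haaland: 1/√f = -1.8 log₁₀[(0.000123/3.7)^1.11 + 6.9/6.317e+04] = -1.8 log₁₀[1.07e-05 + 0.000109] = 7.058, so f = 0.02007.
Darcy-Weisbach: ΔP = f(L/D)(ρV²/2) = 0.02007·(43/0.0155)·(675·1.25²/2) = 0.02007·2774·527.2 = 2.936e+04 Pa.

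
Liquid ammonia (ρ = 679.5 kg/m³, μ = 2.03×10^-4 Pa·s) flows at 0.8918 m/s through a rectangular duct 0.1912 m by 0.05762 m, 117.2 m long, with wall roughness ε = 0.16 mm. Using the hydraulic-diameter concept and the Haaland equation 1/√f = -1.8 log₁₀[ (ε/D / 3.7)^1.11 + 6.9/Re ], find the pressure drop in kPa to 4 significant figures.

ΔP ≈ 8.400 kPa

Hydraulic diameter D_h = 4A/P = 4·(0.1912·0.05762)/(2·(0.1912+0.05762)) = 0.04407/0.4976 = 0.08855 m.
Re = ρVD_h/μ = 679.5·0.8918·0.08855/0.000203 = 2.643e+05.
ε/D_h = 0.00016/0.08855 = 0.00181; Haaland gives 1/√f = -1.8 log₁₀[0.000211+2.61e-05] = 6.525, so f = 0.02349.
ΔP = f(L/D_h)(ρV²/2) = 0.02349·117.2/0.08855·270.2 = 8400 Pa.
ΔP = 8.400 kPa.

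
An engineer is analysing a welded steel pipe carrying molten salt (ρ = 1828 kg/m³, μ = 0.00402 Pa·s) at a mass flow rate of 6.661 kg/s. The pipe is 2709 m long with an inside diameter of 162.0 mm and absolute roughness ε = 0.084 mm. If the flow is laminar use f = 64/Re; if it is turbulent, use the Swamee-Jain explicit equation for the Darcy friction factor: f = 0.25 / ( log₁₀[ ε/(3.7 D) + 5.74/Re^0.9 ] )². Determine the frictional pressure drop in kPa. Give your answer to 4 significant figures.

ΔP ≈ 14.26 kPa

A = πD²/4 = π(0.162)²/4 = 0.02061 m²; mean velocity V = ṁ/(ρA) = 6.661/(1828 · 0.02061) = 0.1768 m/s.
Reynolds number Re = ρVD/μ = 1828 · 0.1768 · 0.162 / 0.00402 = 1.302e+04.
Re > 4000 → turbulent. Relative roughness ε/D = 8.4e-05/0.162 = 0.000519. Swamee-Jain: f = 0.25/(log₁₀[0.000519/3.7 + 5.74/1.302e+04^0.9])² = 0.25/(log₁₀[0.00014 + 0.00114])² = 0.25/(-2.894)² = 0.02985.
Darcy-Weisbach: ΔP = f(L/D)(ρV²/2) = 0.02985·(2709/0.162)·(1828·0.1768²/2) = 0.02985·1.672e+04·28.56 = 1.426e+04 Pa.
ΔP = 1.426e+04 Pa = 14.26 kPa.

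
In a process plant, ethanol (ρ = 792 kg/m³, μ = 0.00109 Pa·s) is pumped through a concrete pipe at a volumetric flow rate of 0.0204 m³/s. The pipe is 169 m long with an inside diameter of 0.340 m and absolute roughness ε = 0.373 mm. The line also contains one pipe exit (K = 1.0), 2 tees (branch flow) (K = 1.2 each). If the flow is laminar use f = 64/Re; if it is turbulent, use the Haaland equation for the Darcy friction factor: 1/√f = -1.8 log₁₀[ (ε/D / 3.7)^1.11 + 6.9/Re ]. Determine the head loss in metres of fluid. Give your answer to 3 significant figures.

h_f ≈ 0.0390 m

Cross-sectional area A = πD²/4 = π(0.34)²/4 = 0.09079 m²; mean velocity V = Q/A = 0.0204/0.09079 = 0.2247 m/s.
Reynolds number Re = ρVD/μ = 792 · 0.2247 · 0.34 / 0.00109 = 5.551e+04.
Re > 4000 → turbulent. Relative roughness ε/D = 0.000373/0.34 = 0.0011. Haaland: 1/√f = -1.8 log₁₀[(0.0011/3.7)^1.11 + 6.9/5.551e+04] = -1.8 log₁₀[0.000121 + 0.000124] = 6.497, so f = 0.02369.
Total minor-loss coefficient ΣK = 1·1 + 2·1.2 = 3.4.
ΔP = [f·L/D + ΣK]·(ρV²/2) = [0.02369·169/0.34 + 3.4]·(792·0.2247²/2) = [11.77 + 3.4]·19.99 = 303.4 Pa.
Head loss h_f = ΔP/(ρg) = 303.4/(792·9.81) = 0.0390 m.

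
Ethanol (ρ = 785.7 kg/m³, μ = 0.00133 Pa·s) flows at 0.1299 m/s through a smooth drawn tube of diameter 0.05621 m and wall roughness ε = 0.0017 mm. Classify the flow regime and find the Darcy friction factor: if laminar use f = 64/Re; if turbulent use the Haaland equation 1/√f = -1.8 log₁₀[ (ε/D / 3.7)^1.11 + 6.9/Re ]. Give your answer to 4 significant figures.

Re = ρVD/μ = 785.7·0.1299·0.05621/0.00133 = 4313.
Re > 4000 → turbulent. ε/D = 1.7e-06/0.05621 = 3.02e-05; Haaland: 1/√f = -1.8 log₁₀[2.25e-06 + 0.0016] = 5.032, so f = 0.0395.

f ≈ 0.03950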